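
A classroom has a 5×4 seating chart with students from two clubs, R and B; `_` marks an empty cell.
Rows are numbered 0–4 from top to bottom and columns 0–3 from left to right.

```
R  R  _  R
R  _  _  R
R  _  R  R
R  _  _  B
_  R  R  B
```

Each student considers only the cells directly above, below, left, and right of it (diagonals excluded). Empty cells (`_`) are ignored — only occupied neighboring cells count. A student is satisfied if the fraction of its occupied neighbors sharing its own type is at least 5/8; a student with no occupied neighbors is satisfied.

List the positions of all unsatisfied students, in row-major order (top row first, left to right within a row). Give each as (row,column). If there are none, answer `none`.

Row 0: (0,0)R 2/2 satisfied · (0,1)R 1/1 satisfied · (0,3)R 1/1 satisfied
Row 1: (1,0)R 2/2 satisfied · (1,3)R 2/2 satisfied
Row 2: (2,0)R 2/2 satisfied · (2,2)R 1/1 satisfied · (2,3)R 2/3 satisfied
Row 3: (3,0)R 1/1 satisfied · (3,3)B 1/2 not
Row 4: (4,1)R 1/1 satisfied · (4,2)R 1/2 not · (4,3)B 1/2 not

(3,3), (4,2), (4,3)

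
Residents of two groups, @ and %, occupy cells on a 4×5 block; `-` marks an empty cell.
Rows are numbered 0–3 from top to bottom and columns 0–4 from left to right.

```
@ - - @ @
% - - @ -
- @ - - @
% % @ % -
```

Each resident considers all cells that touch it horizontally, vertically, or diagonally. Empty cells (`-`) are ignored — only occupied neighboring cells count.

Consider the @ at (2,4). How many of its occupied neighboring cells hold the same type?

Occupied neighbors of (2,4): (1,3)=@, (3,3)=%.
Same type (@): 1 of 2.

1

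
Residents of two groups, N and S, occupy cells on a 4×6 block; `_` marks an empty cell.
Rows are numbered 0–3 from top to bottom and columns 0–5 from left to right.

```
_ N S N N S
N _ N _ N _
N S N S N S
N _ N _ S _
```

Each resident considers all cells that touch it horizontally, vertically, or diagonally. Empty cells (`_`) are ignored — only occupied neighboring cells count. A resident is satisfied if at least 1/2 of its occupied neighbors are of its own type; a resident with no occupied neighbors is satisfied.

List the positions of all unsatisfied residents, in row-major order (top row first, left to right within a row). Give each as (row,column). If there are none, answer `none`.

(0,1)N 2/3 ok
(0,2)S 0/3 unhappy
(0,3)N 3/4 ok
(0,4)N 2/3 ok
(0,5)S 0/2 unhappy
(1,0)N 2/3 ok
(1,2)N 3/6 ok
(1,4)N 3/6 ok
(2,0)N 2/3 ok
(2,1)S 0/6 unhappy
(2,2)N 2/4 ok
(2,3)S 1/6 unhappy
(2,4)N 1/4 unhappy
(2,5)S 1/3 unhappy
(3,0)N 1/2 ok
(3,2)N 1/3 unhappy
(3,4)S 2/3 ok

(0,2), (0,5), (2,1), (2,3), (2,4), (2,5), (3,2)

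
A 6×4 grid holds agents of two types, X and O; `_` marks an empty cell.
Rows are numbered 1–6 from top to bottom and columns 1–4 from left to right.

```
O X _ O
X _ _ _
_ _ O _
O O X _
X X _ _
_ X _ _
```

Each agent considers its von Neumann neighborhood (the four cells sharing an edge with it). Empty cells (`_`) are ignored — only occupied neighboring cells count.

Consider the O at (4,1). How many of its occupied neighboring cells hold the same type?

Occupied neighbors of (4,1): (5,1)=X, (4,2)=O.
Same type (O): 1 of 2.

1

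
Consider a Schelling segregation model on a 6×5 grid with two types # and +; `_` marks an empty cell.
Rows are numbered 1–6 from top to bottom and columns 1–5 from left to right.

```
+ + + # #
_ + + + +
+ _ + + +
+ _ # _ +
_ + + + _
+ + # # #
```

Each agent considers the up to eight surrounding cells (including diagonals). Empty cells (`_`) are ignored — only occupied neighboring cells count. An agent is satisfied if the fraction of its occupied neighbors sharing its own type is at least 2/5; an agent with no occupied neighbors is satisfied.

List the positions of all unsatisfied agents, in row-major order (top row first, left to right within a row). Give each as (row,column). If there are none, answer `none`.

(1,1)+ 2/2 ok
(1,2)+ 4/4 ok
(1,3)+ 4/5 ok
(1,4)# 1/5 unhappy
(1,5)# 1/3 unhappy
(2,2)+ 6/6 ok
(2,3)+ 6/7 ok
(2,4)+ 6/8 ok
(2,5)+ 3/5 ok
(3,1)+ 2/2 ok
(3,3)+ 4/5 ok
(3,4)+ 6/7 ok
(3,5)+ 4/4 ok
(4,1)+ 2/2 ok
(4,3)# 0/5 unhappy
(4,5)+ 3/3 ok
(5,2)+ 4/6 ok
(5,3)+ 3/6 ok
(5,4)+ 2/6 unhappy
(6,1)+ 2/2 ok
(6,2)+ 3/4 ok
(6,3)# 1/5 unhappy
(6,4)# 2/4 ok
(6,5)# 1/2 ok

(1,4), (1,5), (4,3), (5,4), (6,3)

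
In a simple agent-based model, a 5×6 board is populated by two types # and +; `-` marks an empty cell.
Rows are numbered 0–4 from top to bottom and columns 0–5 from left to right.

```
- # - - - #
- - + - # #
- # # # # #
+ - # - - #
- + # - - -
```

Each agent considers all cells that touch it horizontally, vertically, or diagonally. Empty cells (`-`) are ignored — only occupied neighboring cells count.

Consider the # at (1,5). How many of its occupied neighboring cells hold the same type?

Occupied neighbors of (1,5): (0,5)=#, (1,4)=#, (2,4)=#, (2,5)=#.
Same type (#): 4 of 4.

4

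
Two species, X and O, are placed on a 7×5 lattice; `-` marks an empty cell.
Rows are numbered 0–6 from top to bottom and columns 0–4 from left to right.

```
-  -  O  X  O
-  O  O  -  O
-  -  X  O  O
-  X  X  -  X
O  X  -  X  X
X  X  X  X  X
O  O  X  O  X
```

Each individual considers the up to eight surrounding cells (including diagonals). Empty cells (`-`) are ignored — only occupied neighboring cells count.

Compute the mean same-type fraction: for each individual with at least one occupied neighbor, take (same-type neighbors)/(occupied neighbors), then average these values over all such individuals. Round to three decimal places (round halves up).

(0,2)O 2/3
(0,3)X 0/4
(0,4)O 1/2
(1,1)O 2/3
(1,2)O 3/5
(1,4)O 3/4
(2,2)X 2/5
(2,3)O 3/6
(2,4)O 2/3
(3,1)X 3/4
(3,2)X 4/5
(3,4)X 2/4
(4,0)O 0/4
(4,1)X 5/6
(4,3)X 6/6
(4,4)X 4/4
(5,0)X 2/5
(5,1)X 4/7
(5,2)X 5/7
(5,3)X 6/7
(5,4)X 4/5
(6,0)O 1/3
(6,1)O 1/5
(6,2)X 3/5
(6,3)O 0/5
(6,4)X 2/3
Sum over 26 individuals: 2/3 + 0/4 + 1/2 + 2/3 + 3/5 + 3/4 + 2/5 + 3/6 + 2/3 + 3/4 + 4/5 + 2/4 + 0/4 + 5/6 + 6/6 + 4/4 + 2/5 + 4/7 + 5/7 + 6/7 + 4/5 + 1/3 + 1/5 + 3/5 + 0/5 + 2/3 = 3103/210; mean = 3103/210 ÷ 26 = 3103/5460 = 0.568315… → 0.568.

0.568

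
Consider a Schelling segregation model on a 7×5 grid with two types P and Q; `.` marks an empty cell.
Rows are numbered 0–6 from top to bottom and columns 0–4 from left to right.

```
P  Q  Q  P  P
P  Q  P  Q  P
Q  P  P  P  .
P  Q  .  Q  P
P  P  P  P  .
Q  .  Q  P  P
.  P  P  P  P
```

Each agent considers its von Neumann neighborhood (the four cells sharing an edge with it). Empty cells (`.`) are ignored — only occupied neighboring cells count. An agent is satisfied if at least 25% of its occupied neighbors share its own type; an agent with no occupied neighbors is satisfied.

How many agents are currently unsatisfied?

7

(0,0)P 1/2 satisfied
(0,1)Q 2/3 satisfied
(0,2)Q 1/3 satisfied
(0,3)P 1/3 satisfied
(0,4)P 2/2 satisfied
(1,0)P 1/3 satisfied
(1,1)Q 1/4 satisfied
(1,2)P 1/4 satisfied
(1,3)Q 0/4 not
(1,4)P 1/2 satisfied
(2,0)Q 0/3 not
(2,1)P 1/4 satisfied
(2,2)P 3/3 satisfied
(2,3)P 1/3 satisfied
(3,0)P 1/3 satisfied
(3,1)Q 0/3 not
(3,3)Q 0/3 not
(3,4)P 0/1 not
(4,0)P 2/3 satisfied
(4,1)P 2/3 satisfied
(4,2)P 2/3 satisfied
(4,3)P 2/3 satisfied
(5,0)Q 0/1 not
(5,2)Q 0/3 not
(5,3)P 3/4 satisfied
(5,4)P 2/2 satisfied
(6,1)P 1/1 satisfied
(6,2)P 2/3 satisfied
(6,3)P 3/3 satisfied
(6,4)P 2/2 satisfied
Unsatisfied: (1,3), (2,0), (3,1), (3,3), (3,4), (5,0), (5,2) — 7 in total.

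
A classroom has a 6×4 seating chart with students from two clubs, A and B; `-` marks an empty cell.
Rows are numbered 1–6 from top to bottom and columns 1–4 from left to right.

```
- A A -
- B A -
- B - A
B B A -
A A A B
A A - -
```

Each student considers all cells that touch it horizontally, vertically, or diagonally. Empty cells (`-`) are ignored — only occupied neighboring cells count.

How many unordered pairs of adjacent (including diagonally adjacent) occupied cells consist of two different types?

13

Scan each occupied cell's neighbors to the right and below (and the two forward diagonals) so each pair is counted once.
Row 1: A(1,2)–A(1,3)= A(1,2)–B(2,2)≠ A(1,2)–A(2,3)= A(1,3)–A(2,3)= A(1,3)–B(2,2)≠  → 2/5 unlike.
Row 2: B(2,2)–A(2,3)≠ B(2,2)–B(3,2)= A(2,3)–A(3,4)= A(2,3)–B(3,2)≠  → 2/4 unlike.
Row 3: B(3,2)–B(4,2)= B(3,2)–A(4,3)≠ B(3,2)–B(4,1)= A(3,4)–A(4,3)=  → 1/4 unlike.
Row 4: B(4,1)–B(4,2)= B(4,1)–A(5,1)≠ B(4,1)–A(5,2)≠ B(4,2)–A(4,3)≠ B(4,2)–A(5,2)≠ B(4,2)–A(5,3)≠ B(4,2)–A(5,1)≠ A(4,3)–A(5,3)= A(4,3)–B(5,4)≠ A(4,3)–A(5,2)=  → 7/10 unlike.
Row 5: A(5,1)–A(5,2)= A(5,1)–A(6,1)= A(5,1)–A(6,2)= A(5,2)–A(5,3)= A(5,2)–A(6,2)= A(5,2)–A(6,1)= A(5,3)–B(5,4)≠ A(5,3)–A(6,2)=  → 1/8 unlike.
Row 6: A(6,1)–A(6,2)=  → 0/1 unlike.
Total adjacent occupied pairs: 32; unlike-type pairs: 13.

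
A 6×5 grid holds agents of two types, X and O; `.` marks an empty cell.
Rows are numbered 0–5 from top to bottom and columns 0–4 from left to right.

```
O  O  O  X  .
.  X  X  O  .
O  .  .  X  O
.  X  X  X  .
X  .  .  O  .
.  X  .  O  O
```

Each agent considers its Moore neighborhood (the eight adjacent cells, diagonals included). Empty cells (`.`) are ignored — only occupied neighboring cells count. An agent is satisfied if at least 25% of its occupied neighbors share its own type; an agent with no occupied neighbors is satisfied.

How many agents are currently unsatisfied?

2

(0,0)O 1/2 satisfied
(0,1)O 2/4 satisfied
(0,2)O 2/5 satisfied
(0,3)X 1/3 satisfied
(1,1)X 1/5 not
(1,2)X 3/6 satisfied
(1,3)O 2/5 satisfied
(2,0)O 0/2 not
(2,3)X 3/5 satisfied
(2,4)O 1/3 satisfied
(3,1)X 2/3 satisfied
(3,2)X 3/4 satisfied
(3,3)X 2/4 satisfied
(4,0)X 2/2 satisfied
(4,3)O 2/4 satisfied
(5,1)X 1/1 satisfied
(5,3)O 2/2 satisfied
(5,4)O 2/2 satisfied
Unsatisfied: (1,1), (2,0) — 2 in total.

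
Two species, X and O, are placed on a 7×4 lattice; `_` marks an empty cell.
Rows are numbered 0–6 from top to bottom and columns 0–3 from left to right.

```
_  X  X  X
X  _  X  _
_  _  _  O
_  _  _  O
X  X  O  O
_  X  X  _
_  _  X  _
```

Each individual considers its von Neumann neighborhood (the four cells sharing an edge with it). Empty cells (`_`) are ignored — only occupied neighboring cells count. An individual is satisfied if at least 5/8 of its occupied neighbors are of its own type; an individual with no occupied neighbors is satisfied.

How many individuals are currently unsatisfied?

1

Row 0: (0,1)X 1/1 satisfied · (0,2)X 3/3 satisfied · (0,3)X 1/1 satisfied
Row 1: (1,0)X 0/0 satisfied · (1,2)X 1/1 satisfied
Row 2: (2,3)O 1/1 satisfied
Row 3: (3,3)O 2/2 satisfied
Row 4: (4,0)X 1/1 satisfied · (4,1)X 2/3 satisfied · (4,2)O 1/3 not · (4,3)O 2/2 satisfied
Row 5: (5,1)X 2/2 satisfied · (5,2)X 2/3 satisfied
Row 6: (6,2)X 1/1 satisfied
Unsatisfied: (4,2) — 1 in total.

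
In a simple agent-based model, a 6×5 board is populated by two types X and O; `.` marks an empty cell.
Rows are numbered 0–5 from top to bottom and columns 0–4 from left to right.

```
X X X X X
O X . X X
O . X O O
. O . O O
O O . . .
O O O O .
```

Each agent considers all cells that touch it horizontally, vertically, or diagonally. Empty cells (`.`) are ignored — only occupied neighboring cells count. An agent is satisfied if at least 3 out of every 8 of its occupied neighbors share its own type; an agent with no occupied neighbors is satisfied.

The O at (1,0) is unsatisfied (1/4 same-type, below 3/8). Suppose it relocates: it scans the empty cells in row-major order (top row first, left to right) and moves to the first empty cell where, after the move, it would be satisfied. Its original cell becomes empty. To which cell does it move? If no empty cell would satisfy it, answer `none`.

(2,1)

Vacating (1,0). Empty cells in order:
  (1,2): 1/7 same-type → still unsatisfied.
  (2,1): 2/4 same-type → satisfied — stop here.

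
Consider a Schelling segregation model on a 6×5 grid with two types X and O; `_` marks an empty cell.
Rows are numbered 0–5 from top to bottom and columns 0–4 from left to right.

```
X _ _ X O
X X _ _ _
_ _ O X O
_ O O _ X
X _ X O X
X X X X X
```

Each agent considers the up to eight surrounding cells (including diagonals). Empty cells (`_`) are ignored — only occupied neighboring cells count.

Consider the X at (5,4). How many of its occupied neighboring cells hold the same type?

Occupied neighbors of (5,4): (4,3)=O, (4,4)=X, (5,3)=X.
Same type (X): 2 of 3.

2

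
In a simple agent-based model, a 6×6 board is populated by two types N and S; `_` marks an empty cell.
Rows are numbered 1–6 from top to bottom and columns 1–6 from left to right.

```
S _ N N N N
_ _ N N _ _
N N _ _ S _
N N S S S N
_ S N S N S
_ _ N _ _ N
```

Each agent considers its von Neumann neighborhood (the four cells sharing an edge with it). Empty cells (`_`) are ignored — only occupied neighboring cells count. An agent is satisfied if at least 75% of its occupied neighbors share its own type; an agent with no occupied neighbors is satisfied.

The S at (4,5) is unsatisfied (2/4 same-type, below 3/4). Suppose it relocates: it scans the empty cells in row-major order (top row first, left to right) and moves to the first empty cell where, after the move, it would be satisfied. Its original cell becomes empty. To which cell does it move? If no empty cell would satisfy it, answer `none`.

(6,1)

Vacating (4,5). Empty cells in order:
  (1,2): 1/2 same-type → still unsatisfied.
  (2,1): 1/2 same-type → still unsatisfied.
  (2,2): 0/2 same-type → still unsatisfied.
  (2,5): 1/3 same-type → still unsatisfied.
  (2,6): 0/1 same-type → still unsatisfied.
  (3,3): 1/3 same-type → still unsatisfied.
  (3,4): 2/3 same-type → still unsatisfied.
  (3,6): 1/2 same-type → still unsatisfied.
  (5,1): 1/2 same-type → still unsatisfied.
  (6,1): 0/0 same-type → satisfied — stop here.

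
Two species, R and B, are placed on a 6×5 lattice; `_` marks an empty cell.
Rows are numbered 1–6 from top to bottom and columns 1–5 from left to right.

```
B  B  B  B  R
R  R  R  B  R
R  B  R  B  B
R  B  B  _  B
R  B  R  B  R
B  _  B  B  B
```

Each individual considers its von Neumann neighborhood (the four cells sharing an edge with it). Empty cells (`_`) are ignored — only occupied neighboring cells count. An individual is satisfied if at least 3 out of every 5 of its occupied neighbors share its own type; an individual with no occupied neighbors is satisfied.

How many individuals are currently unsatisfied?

Row 1: (1,1)B 1/2 not · (1,2)B 2/3 satisfied · (1,3)B 2/3 satisfied · (1,4)B 2/3 satisfied · (1,5)R 1/2 not
Row 2: (2,1)R 2/3 satisfied · (2,2)R 2/4 not · (2,3)R 2/4 not · (2,4)B 2/4 not · (2,5)R 1/3 not
Row 3: (3,1)R 2/3 satisfied · (3,2)B 1/4 not · (3,3)R 1/4 not · (3,4)B 2/3 satisfied · (3,5)B 2/3 satisfied
Row 4: (4,1)R 2/3 satisfied · (4,2)B 3/4 satisfied · (4,3)B 1/3 not · (4,5)B 1/2 not
Row 5: (5,1)R 1/3 not · (5,2)B 1/3 not · (5,3)R 0/4 not · (5,4)B 1/3 not · (5,5)R 0/3 not
Row 6: (6,1)B 0/1 not · (6,3)B 1/2 not · (6,4)B 3/3 satisfied · (6,5)B 1/2 not
Unsatisfied: (1,1), (1,5), (2,2), (2,3), (2,4), (2,5), (3,2), (3,3), (4,3), (4,5), (5,1), (5,2), (5,3), (5,4), (5,5), (6,1), (6,3), (6,5) — 18 in total.

18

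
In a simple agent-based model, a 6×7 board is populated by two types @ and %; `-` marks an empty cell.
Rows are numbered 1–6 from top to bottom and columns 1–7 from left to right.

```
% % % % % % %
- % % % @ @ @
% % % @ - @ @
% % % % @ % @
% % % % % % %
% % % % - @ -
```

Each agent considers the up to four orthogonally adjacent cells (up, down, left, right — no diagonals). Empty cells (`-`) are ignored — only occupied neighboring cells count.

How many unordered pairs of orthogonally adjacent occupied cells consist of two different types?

Scan each occupied cell's neighbors to the right and below so each pair is counted once.
From row 1: 3 unlike of 12 pairs (running 3/12).
From row 2: 2 unlike of 10 pairs (running 5/22).
From row 3: 3 unlike of 10 pairs (running 8/32).
From row 4: 5 unlike of 13 pairs (running 13/45).
From row 5: 1 unlike of 11 pairs (running 14/56).
From row 6: 0 unlike of 3 pairs (running 14/59).
Total adjacent occupied pairs: 59; unlike-type pairs: 14.

14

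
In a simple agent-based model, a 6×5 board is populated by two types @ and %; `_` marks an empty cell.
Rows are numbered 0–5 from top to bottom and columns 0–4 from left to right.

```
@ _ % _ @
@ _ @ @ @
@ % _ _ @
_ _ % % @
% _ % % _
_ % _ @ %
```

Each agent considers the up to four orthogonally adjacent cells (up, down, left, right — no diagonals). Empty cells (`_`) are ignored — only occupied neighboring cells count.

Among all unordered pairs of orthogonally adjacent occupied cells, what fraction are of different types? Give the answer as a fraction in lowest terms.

5/16

Scan each occupied cell's neighbors to the right and below so each pair is counted once.
From row 0: 1 unlike of 3 pairs (running 1/3).
From row 1: 0 unlike of 4 pairs (running 1/7).
From row 2: 1 unlike of 2 pairs (running 2/9).
From row 3: 1 unlike of 4 pairs (running 3/13).
From row 4: 1 unlike of 2 pairs (running 4/15).
From row 5: 1 unlike of 1 pairs (running 5/16).
Total adjacent occupied pairs: 16; unlike-type pairs: 5.
5/16 is already in lowest terms.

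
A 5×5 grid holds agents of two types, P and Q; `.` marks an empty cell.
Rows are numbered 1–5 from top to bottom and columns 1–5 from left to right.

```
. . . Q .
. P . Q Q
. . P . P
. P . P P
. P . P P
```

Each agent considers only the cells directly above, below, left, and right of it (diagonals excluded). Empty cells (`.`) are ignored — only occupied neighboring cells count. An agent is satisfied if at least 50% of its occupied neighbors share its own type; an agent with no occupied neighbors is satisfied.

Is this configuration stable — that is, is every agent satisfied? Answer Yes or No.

Yes

Row 1: (1,4)Q 1/1 satisfied
Row 2: (2,2)P 0/0 satisfied · (2,4)Q 2/2 satisfied · (2,5)Q 1/2 satisfied
Row 3: (3,3)P 0/0 satisfied · (3,5)P 1/2 satisfied
Row 4: (4,2)P 1/1 satisfied · (4,4)P 2/2 satisfied · (4,5)P 3/3 satisfied
Row 5: (5,2)P 1/1 satisfied · (5,4)P 2/2 satisfied · (5,5)P 2/2 satisfied
All meet the threshold, so the configuration is stable.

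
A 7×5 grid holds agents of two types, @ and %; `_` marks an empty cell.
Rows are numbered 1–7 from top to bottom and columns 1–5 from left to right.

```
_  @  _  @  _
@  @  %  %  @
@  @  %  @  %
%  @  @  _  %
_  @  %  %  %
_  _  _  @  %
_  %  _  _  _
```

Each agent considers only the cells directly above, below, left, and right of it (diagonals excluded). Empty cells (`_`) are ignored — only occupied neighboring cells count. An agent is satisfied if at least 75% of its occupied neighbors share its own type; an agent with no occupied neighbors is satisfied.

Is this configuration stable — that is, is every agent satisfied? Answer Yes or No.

Row 1: (1,2)@ 1/1 satisfied · (1,4)@ 0/1 not
Row 2: (2,1)@ 2/2 satisfied · (2,2)@ 3/4 satisfied · (2,3)% 2/3 not · (2,4)% 1/4 not · (2,5)@ 0/2 not
Row 3: (3,1)@ 2/3 not · (3,2)@ 3/4 satisfied · (3,3)% 1/4 not · (3,4)@ 0/3 not · (3,5)% 1/3 not
Row 4: (4,1)% 0/2 not · (4,2)@ 3/4 satisfied · (4,3)@ 1/3 not · (4,5)% 2/2 satisfied
Row 5: (5,2)@ 1/2 not · (5,3)% 1/3 not · (5,4)% 2/3 not · (5,5)% 3/3 satisfied
Row 6: (6,4)@ 0/2 not · (6,5)% 1/2 not
Row 7: (7,2)% 0/0 satisfied
For instance (1,4) has only 0/1 same-type neighbors, below 3/4.

No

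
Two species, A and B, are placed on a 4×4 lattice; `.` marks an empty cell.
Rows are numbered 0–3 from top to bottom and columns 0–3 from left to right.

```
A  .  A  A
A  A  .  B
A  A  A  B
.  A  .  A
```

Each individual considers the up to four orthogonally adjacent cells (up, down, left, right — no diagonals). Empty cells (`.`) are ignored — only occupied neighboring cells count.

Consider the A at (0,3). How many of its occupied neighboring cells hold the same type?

Occupied neighbors of (0,3): (1,3)=B, (0,2)=A.
Same type (A): 1 of 2.

1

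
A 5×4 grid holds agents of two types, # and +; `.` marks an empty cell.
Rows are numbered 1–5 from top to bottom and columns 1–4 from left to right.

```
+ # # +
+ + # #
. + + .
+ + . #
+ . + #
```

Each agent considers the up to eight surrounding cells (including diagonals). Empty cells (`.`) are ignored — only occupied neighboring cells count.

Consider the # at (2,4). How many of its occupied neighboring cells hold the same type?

Occupied neighbors of (2,4): (1,3)=#, (1,4)=+, (2,3)=#, (3,3)=+.
Same type (#): 2 of 4.

2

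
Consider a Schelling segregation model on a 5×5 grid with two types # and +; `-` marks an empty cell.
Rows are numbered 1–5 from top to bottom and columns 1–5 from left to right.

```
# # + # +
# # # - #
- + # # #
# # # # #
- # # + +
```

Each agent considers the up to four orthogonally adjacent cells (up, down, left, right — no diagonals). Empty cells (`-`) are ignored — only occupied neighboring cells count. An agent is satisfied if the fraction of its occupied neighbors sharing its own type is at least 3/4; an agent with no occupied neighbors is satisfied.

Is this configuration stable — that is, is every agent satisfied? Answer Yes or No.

No

(1,1)# 2/2 satisfied
(1,2)# 2/3 not
(1,3)+ 0/3 not
(1,4)# 0/2 not
(1,5)+ 0/2 not
(2,1)# 2/2 satisfied
(2,2)# 3/4 satisfied
(2,3)# 2/3 not
(2,5)# 1/2 not
(3,2)+ 0/3 not
(3,3)# 3/4 satisfied
(3,4)# 3/3 satisfied
(3,5)# 3/3 satisfied
(4,1)# 1/1 satisfied
(4,2)# 3/4 satisfied
(4,3)# 4/4 satisfied
(4,4)# 3/4 satisfied
(4,5)# 2/3 not
(5,2)# 2/2 satisfied
(5,3)# 2/3 not
(5,4)+ 1/3 not
(5,5)+ 1/2 not
For instance (1,2) has only 2/3 same-type neighbors, below 3/4.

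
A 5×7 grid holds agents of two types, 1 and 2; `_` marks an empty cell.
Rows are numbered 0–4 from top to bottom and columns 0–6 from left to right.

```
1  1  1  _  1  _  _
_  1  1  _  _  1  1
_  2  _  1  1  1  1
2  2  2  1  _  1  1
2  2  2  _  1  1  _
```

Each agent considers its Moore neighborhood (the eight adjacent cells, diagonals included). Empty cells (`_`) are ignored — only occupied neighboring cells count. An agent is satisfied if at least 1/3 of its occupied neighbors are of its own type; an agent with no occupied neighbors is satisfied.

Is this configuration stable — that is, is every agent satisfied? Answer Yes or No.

Yes

(0,0)1 2/2 ✓
(0,1)1 4/4 ✓
(0,2)1 3/3 ✓
(0,4)1 1/1 ✓
(1,1)1 4/5 ✓
(1,2)1 4/5 ✓
(1,5)1 5/5 ✓
(1,6)1 3/3 ✓
(2,1)2 3/5 ✓
(2,3)1 3/4 ✓
(2,4)1 5/5 ✓
(2,5)1 6/6 ✓
(2,6)1 5/5 ✓
(3,0)2 4/4 ✓
(3,1)2 6/6 ✓
(3,2)2 4/6 ✓
(3,3)1 3/5 ✓
(3,5)1 6/6 ✓
(3,6)1 4/4 ✓
(4,0)2 3/3 ✓
(4,1)2 5/5 ✓
(4,2)2 3/4 ✓
(4,4)1 3/3 ✓
(4,5)1 3/3 ✓
All meet the threshold, so the configuration is stable.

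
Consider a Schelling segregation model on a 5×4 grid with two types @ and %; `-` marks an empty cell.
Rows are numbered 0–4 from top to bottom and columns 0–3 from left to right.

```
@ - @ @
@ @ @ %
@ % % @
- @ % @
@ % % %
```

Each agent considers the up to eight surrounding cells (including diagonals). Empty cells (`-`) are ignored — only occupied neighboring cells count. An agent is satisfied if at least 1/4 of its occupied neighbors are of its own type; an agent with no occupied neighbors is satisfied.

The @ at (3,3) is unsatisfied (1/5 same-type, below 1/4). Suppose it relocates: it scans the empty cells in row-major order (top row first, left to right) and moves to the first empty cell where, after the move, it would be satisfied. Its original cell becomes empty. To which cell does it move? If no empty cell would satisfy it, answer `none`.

Vacating (3,3). Empty cells in order:
  (0,1): 5/5 same-type → satisfied — stop here.

(0,1)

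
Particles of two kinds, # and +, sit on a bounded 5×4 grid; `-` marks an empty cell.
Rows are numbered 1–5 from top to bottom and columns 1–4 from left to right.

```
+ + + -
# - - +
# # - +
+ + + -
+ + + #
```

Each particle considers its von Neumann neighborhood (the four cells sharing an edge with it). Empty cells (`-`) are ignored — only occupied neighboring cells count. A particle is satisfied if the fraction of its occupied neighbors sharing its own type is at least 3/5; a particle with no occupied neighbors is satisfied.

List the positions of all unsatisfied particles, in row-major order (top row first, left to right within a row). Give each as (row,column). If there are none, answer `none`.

Row 1: (1,1)+ 1/2 unhappy · (1,2)+ 2/2 ok · (1,3)+ 1/1 ok
Row 2: (2,1)# 1/2 unhappy · (2,4)+ 1/1 ok
Row 3: (3,1)# 2/3 ok · (3,2)# 1/2 unhappy · (3,4)+ 1/1 ok
Row 4: (4,1)+ 2/3 ok · (4,2)+ 3/4 ok · (4,3)+ 2/2 ok
Row 5: (5,1)+ 2/2 ok · (5,2)+ 3/3 ok · (5,3)+ 2/3 ok · (5,4)# 0/1 unhappy

(1,1), (2,1), (3,2), (5,4)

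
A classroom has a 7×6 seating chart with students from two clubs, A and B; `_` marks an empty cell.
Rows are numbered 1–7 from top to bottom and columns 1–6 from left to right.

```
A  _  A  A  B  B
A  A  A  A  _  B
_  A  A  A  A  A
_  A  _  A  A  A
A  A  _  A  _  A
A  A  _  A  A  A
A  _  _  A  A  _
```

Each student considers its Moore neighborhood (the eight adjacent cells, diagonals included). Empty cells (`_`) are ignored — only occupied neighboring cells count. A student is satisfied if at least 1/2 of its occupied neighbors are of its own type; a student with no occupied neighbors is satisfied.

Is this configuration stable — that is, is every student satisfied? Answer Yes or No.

(1,1)A 2/2 ✓
(1,3)A 4/4 ✓
(1,4)A 3/4 ✓
(1,5)B 2/4 ✓
(1,6)B 2/2 ✓
(2,1)A 3/3 ✓
(2,2)A 6/6 ✓
(2,3)A 7/7 ✓
(2,4)A 6/7 ✓
(2,6)B 2/4 ✓
(3,2)A 5/5 ✓
(3,3)A 7/7 ✓
(3,4)A 6/6 ✓
(3,5)A 6/7 ✓
(3,6)A 3/4 ✓
(4,2)A 4/4 ✓
(4,4)A 5/5 ✓
(4,5)A 7/7 ✓
(4,6)A 4/4 ✓
(5,1)A 4/4 ✓
(5,2)A 4/4 ✓
(5,4)A 4/4 ✓
(5,6)A 4/4 ✓
(6,1)A 4/4 ✓
(6,2)A 4/4 ✓
(6,4)A 4/4 ✓
(6,5)A 6/6 ✓
(6,6)A 3/3 ✓
(7,1)A 2/2 ✓
(7,4)A 3/3 ✓
(7,5)A 4/4 ✓
All meet the threshold, so the configuration is stable.

Yes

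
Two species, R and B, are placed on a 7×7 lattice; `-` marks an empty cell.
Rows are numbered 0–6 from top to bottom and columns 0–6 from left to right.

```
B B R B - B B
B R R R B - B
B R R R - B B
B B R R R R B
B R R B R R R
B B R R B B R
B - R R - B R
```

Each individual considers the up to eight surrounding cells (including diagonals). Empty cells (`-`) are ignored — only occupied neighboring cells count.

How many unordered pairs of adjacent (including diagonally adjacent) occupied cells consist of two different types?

50

Scan each occupied cell's neighbors to the right and below (and the two forward diagonals) so each pair is counted once.
Row 0: B(0,0)–B(0,1)= B(0,0)–B(1,0)= B(0,0)–R(1,1)≠ B(0,1)–R(0,2)≠ B(0,1)–R(1,1)≠ B(0,1)–R(1,2)≠ B(0,1)–B(1,0)= R(0,2)–B(0,3)≠ R(0,2)–R(1,2)= R(0,2)–R(1,3)= R(0,2)–R(1,1)= B(0,3)–R(1,3)≠ B(0,3)–B(1,4)= B(0,3)–R(1,2)≠ B(0,5)–B(0,6)= B(0,5)–B(1,6)= B(0,5)–B(1,4)= B(0,6)–B(1,6)=  → 7/18 unlike.
Row 1: B(1,0)–R(1,1)≠ B(1,0)–B(2,0)= B(1,0)–R(2,1)≠ R(1,1)–R(1,2)= R(1,1)–R(2,1)= R(1,1)–R(2,2)= R(1,1)–B(2,0)≠ R(1,2)–R(1,3)= R(1,2)–R(2,2)= R(1,2)–R(2,3)= R(1,2)–R(2,1)= R(1,3)–B(1,4)≠ R(1,3)–R(2,3)= R(1,3)–R(2,2)= B(1,4)–B(2,5)= B(1,4)–R(2,3)≠ B(1,6)–B(2,6)= B(1,6)–B(2,5)=  → 5/18 unlike.
Row 2: B(2,0)–R(2,1)≠ B(2,0)–B(3,0)= B(2,0)–B(3,1)= R(2,1)–R(2,2)= R(2,1)–B(3,1)≠ R(2,1)–R(3,2)= R(2,1)–B(3,0)≠ R(2,2)–R(2,3)= R(2,2)–R(3,2)= R(2,2)–R(3,3)= R(2,2)–B(3,1)≠ R(2,3)–R(3,3)= R(2,3)–R(3,4)= R(2,3)–R(3,2)= B(2,5)–B(2,6)= B(2,5)–R(3,5)≠ B(2,5)–B(3,6)= B(2,5)–R(3,4)≠ B(2,6)–B(3,6)= B(2,6)–R(3,5)≠  → 7/20 unlike.
Row 3: B(3,0)–B(3,1)= B(3,0)–B(4,0)= B(3,0)–R(4,1)≠ B(3,1)–R(3,2)≠ B(3,1)–R(4,1)≠ B(3,1)–R(4,2)≠ B(3,1)–B(4,0)= R(3,2)–R(3,3)= R(3,2)–R(4,2)= R(3,2)–B(4,3)≠ R(3,2)–R(4,1)= R(3,3)–R(3,4)= R(3,3)–B(4,3)≠ R(3,3)–R(4,4)= R(3,3)–R(4,2)= R(3,4)–R(3,5)= R(3,4)–R(4,4)= R(3,4)–R(4,5)= R(3,4)–B(4,3)≠ R(3,5)–B(3,6)≠ R(3,5)–R(4,5)= R(3,5)–R(4,6)= R(3,5)–R(4,4)= B(3,6)–R(4,6)≠ B(3,6)–R(4,5)≠  → 10/25 unlike.
Row 4: B(4,0)–R(4,1)≠ B(4,0)–B(5,0)= B(4,0)–B(5,1)= R(4,1)–R(4,2)= R(4,1)–B(5,1)≠ R(4,1)–R(5,2)= R(4,1)–B(5,0)≠ R(4,2)–B(4,3)≠ R(4,2)–R(5,2)= R(4,2)–R(5,3)= R(4,2)–B(5,1)≠ B(4,3)–R(4,4)≠ B(4,3)–R(5,3)≠ B(4,3)–B(5,4)= B(4,3)–R(5,2)≠ R(4,4)–R(4,5)= R(4,4)–B(5,4)≠ R(4,4)–B(5,5)≠ R(4,4)–R(5,3)= R(4,5)–R(4,6)= R(4,5)–B(5,5)≠ R(4,5)–R(5,6)= R(4,5)–B(5,4)≠ R(4,6)–R(5,6)= R(4,6)–B(5,5)≠  → 13/25 unlike.
Row 5: B(5,0)–B(5,1)= B(5,0)–B(6,0)= B(5,1)–R(5,2)≠ B(5,1)–R(6,2)≠ B(5,1)–B(6,0)= R(5,2)–R(5,3)= R(5,2)–R(6,2)= R(5,2)–R(6,3)= R(5,3)–B(5,4)≠ R(5,3)–R(6,3)= R(5,3)–R(6,2)= B(5,4)–B(5,5)= B(5,4)–B(6,5)= B(5,4)–R(6,3)≠ B(5,5)–R(5,6)≠ B(5,5)–B(6,5)= B(5,5)–R(6,6)≠ R(5,6)–R(6,6)= R(5,6)–B(6,5)≠  → 7/19 unlike.
Row 6: R(6,2)–R(6,3)= B(6,5)–R(6,6)≠  → 1/2 unlike.
Total adjacent occupied pairs: 127; unlike-type pairs: 50.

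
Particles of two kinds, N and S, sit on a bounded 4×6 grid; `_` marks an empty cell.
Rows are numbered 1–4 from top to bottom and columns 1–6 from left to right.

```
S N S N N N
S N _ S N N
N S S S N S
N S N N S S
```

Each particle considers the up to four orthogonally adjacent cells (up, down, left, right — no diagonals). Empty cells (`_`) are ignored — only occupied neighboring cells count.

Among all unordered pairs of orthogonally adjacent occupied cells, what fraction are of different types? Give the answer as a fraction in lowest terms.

9/17

Scan each occupied cell's neighbors to the right and below so each pair is counted once.
From row 1: 4 unlike of 10 pairs (running 4/10).
From row 2: 5 unlike of 8 pairs (running 9/18).
From row 3: 6 unlike of 11 pairs (running 15/29).
From row 4: 3 unlike of 5 pairs (running 18/34).
Total adjacent occupied pairs: 34; unlike-type pairs: 18.
18/34 reduces to 9/17.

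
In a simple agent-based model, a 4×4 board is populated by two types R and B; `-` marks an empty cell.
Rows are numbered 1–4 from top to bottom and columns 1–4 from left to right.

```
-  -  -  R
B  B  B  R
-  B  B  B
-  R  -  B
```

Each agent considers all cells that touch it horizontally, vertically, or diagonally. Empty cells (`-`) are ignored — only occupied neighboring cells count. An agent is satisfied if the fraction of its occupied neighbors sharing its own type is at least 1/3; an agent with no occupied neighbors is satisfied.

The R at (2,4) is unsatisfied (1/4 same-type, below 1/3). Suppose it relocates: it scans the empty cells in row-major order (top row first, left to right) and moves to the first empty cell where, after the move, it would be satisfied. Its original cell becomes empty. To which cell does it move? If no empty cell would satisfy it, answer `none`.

(1,3)

Vacating (2,4). Empty cells in order:
  (1,1): 0/2 same-type → still unsatisfied.
  (1,2): 0/3 same-type → still unsatisfied.
  (1,3): 1/3 same-type → satisfied — stop here.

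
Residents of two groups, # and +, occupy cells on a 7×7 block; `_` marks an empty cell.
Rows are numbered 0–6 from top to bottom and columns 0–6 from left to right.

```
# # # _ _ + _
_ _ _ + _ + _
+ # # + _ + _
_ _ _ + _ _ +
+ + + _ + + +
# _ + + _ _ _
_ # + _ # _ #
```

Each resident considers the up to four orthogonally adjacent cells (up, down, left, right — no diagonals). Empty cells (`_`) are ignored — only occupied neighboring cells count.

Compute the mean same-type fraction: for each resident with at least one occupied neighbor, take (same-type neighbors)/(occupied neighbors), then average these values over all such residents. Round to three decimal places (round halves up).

Row 0: (0,0)# 1/1 · (0,1)# 2/2 · (0,2)# 1/1 · (0,5)+ 1/1
Row 1: (1,3)+ 1/1 · (1,5)+ 2/2
Row 2: (2,0)+ 0/1 · (2,1)# 1/2 · (2,2)# 1/2 · (2,3)+ 2/3 · (2,5)+ 1/1
Row 3: (3,3)+ 1/1 · (3,6)+ 1/1
Row 4: (4,0)+ 1/2 · (4,1)+ 2/2 · (4,2)+ 2/2 · (4,4)+ 1/1 · (4,5)+ 2/2 · (4,6)+ 2/2
Row 5: (5,0)# 0/1 · (5,2)+ 3/3 · (5,3)+ 1/1
Row 6: (6,1)# 0/1 · (6,2)+ 1/2 · (6,4)# — no occupied neighbors · (6,6)# — no occupied neighbors
Sum over 24 residents: 1/1 + 2/2 + 1/1 + 1/1 + 1/1 + 2/2 + 0/1 + 1/2 + 1/2 + 2/3 + 1/1 + 1/1 + 1/1 + 1/2 + 2/2 + 2/2 + 1/1 + 2/2 + 2/2 + 0/1 + 3/3 + 1/1 + 0/1 + 1/2 = 56/3; mean = 56/3 ÷ 24 = 7/9 = 0.777777… → 0.778.

0.778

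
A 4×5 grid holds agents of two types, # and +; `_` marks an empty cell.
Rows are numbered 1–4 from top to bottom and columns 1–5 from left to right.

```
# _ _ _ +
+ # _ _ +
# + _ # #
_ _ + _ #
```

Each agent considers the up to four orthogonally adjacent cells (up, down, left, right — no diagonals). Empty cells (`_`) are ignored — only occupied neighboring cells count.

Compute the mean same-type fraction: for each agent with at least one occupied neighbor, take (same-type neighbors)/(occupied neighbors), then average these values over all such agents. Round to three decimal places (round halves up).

0.417

(1,1)# 0/1
(1,5)+ 1/1
(2,1)+ 0/3
(2,2)# 0/2
(2,5)+ 1/2
(3,1)# 0/2
(3,2)+ 0/2
(3,4)# 1/1
(3,5)# 2/3
(4,3)+ — no occupied neighbors
(4,5)# 1/1
Sum over 10 agents: 0/1 + 1/1 + 0/3 + 0/2 + 1/2 + 0/2 + 0/2 + 1/1 + 2/3 + 1/1 = 25/6; mean = 25/6 ÷ 10 = 5/12 = 0.416666… → 0.417.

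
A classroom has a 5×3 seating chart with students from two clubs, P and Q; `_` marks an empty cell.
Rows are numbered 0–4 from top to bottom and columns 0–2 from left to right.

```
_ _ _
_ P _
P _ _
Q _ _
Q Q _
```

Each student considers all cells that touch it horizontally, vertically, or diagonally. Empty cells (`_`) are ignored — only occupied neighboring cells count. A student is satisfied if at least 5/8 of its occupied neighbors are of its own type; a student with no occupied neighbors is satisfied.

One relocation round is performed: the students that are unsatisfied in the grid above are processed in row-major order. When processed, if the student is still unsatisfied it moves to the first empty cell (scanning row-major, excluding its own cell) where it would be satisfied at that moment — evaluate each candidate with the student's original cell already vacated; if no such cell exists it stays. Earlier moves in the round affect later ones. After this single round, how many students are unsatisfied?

0

Initially unsatisfied (in order): (2,0).
  (2,0) → (0,0).
Resulting grid:
P _ _
_ P _
_ _ _
Q _ _
Q Q _
All satisfied now.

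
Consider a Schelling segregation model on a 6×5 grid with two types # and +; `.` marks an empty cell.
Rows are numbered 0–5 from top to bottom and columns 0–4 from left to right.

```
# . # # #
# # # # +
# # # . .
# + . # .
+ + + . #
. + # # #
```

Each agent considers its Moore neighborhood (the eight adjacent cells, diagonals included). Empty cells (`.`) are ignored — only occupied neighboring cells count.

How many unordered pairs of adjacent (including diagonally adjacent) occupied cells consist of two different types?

14

Scan each occupied cell's neighbors to the right and below (and the two forward diagonals) so each pair is counted once.
Row 0: #(0,0)–#(1,0)= #(0,0)–#(1,1)= #(0,2)–#(0,3)= #(0,2)–#(1,2)= #(0,2)–#(1,3)= #(0,2)–#(1,1)= #(0,3)–#(0,4)= #(0,3)–#(1,3)= #(0,3)–+(1,4)≠ #(0,3)–#(1,2)= #(0,4)–+(1,4)≠ #(0,4)–#(1,3)=  → 2/12 unlike.
Row 1: #(1,0)–#(1,1)= #(1,0)–#(2,0)= #(1,0)–#(2,1)= #(1,1)–#(1,2)= #(1,1)–#(2,1)= #(1,1)–#(2,2)= #(1,1)–#(2,0)= #(1,2)–#(1,3)= #(1,2)–#(2,2)= #(1,2)–#(2,1)= #(1,3)–+(1,4)≠ #(1,3)–#(2,2)=  → 1/12 unlike.
Row 2: #(2,0)–#(2,1)= #(2,0)–#(3,0)= #(2,0)–+(3,1)≠ #(2,1)–#(2,2)= #(2,1)–+(3,1)≠ #(2,1)–#(3,0)= #(2,2)–#(3,3)= #(2,2)–+(3,1)≠  → 3/8 unlike.
Row 3: #(3,0)–+(3,1)≠ #(3,0)–+(4,0)≠ #(3,0)–+(4,1)≠ +(3,1)–+(4,1)= +(3,1)–+(4,2)= +(3,1)–+(4,0)= #(3,3)–#(4,4)= #(3,3)–+(4,2)≠  → 4/8 unlike.
Row 4: +(4,0)–+(4,1)= +(4,0)–+(5,1)= +(4,1)–+(4,2)= +(4,1)–+(5,1)= +(4,1)–#(5,2)≠ +(4,2)–#(5,2)≠ +(4,2)–#(5,3)≠ +(4,2)–+(5,1)= #(4,4)–#(5,4)= #(4,4)–#(5,3)=  → 3/10 unlike.
Row 5: +(5,1)–#(5,2)≠ #(5,2)–#(5,3)= #(5,3)–#(5,4)=  → 1/3 unlike.
Total adjacent occupied pairs: 53; unlike-type pairs: 14.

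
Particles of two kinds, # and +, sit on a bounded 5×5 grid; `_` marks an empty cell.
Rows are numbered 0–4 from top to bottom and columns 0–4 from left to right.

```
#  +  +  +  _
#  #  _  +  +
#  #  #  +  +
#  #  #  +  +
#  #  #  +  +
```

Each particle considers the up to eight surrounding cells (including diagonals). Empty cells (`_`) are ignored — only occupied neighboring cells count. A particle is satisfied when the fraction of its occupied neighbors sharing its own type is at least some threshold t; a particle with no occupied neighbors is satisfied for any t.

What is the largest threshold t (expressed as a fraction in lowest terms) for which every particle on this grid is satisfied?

(0,0)# 2/3
(0,1)+ 1/4
(0,2)+ 3/4
(0,3)+ 3/3
(1,0)# 4/5
(1,1)# 5/7
(1,3)+ 5/6
(1,4)+ 4/4
(2,0)# 5/5
(2,1)# 7/7
(2,2)# 4/7
(2,3)+ 5/7
(2,4)+ 5/5
(3,0)# 5/5
(3,1)# 8/8
(3,2)# 5/8
(3,3)+ 5/8
(3,4)+ 5/5
(4,0)# 3/3
(4,1)# 5/5
(4,2)# 3/5
(4,3)+ 3/5
(4,4)+ 3/3
The smallest same-type fraction is 1/4 at (0,1), which reduces to 1/4. Any threshold above that leaves this particle unsatisfied.

1/4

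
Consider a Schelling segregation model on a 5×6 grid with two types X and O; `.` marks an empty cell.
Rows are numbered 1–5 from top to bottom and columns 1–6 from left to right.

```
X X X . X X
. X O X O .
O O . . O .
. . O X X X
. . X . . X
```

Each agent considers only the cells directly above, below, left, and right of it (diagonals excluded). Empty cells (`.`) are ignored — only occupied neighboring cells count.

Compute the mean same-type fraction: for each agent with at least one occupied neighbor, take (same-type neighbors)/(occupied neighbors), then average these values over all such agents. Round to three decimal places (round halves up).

Row 1: (1,1)X 1/1 · (1,2)X 3/3 · (1,3)X 1/2 · (1,5)X 1/2 · (1,6)X 1/1
Row 2: (2,2)X 1/3 · (2,3)O 0/3 · (2,4)X 0/2 · (2,5)O 1/3
Row 3: (3,1)O 1/1 · (3,2)O 1/2 · (3,5)O 1/2
Row 4: (4,3)O 0/2 · (4,4)X 1/2 · (4,5)X 2/3 · (4,6)X 2/2
Row 5: (5,3)X 0/1 · (5,6)X 1/1
Sum over 18 agents: 1/1 + 3/3 + 1/2 + 1/2 + 1/1 + 1/3 + 0/3 + 0/2 + 1/3 + 1/1 + 1/2 + 1/2 + 0/2 + 1/2 + 2/3 + 2/2 + 0/1 + 1/1 = 59/6; mean = 59/6 ÷ 18 = 59/108 = 0.546296… → 0.546.

0.546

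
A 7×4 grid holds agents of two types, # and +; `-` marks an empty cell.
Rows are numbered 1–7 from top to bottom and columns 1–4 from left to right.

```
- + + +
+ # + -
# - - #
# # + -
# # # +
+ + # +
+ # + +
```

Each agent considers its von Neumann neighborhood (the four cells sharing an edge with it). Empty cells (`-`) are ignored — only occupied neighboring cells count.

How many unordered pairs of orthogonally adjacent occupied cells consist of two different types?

Scan each occupied cell's neighbors to the right and below so each pair is counted once.
From row 1: 1 unlike of 4 pairs (running 1/4).
From row 2: 3 unlike of 3 pairs (running 4/7).
From row 3: 0 unlike of 1 pairs (running 4/8).
From row 4: 2 unlike of 5 pairs (running 6/13).
From row 5: 3 unlike of 7 pairs (running 9/20).
From row 6: 4 unlike of 7 pairs (running 13/27).
From row 7: 2 unlike of 3 pairs (running 15/30).
Total adjacent occupied pairs: 30; unlike-type pairs: 15.

15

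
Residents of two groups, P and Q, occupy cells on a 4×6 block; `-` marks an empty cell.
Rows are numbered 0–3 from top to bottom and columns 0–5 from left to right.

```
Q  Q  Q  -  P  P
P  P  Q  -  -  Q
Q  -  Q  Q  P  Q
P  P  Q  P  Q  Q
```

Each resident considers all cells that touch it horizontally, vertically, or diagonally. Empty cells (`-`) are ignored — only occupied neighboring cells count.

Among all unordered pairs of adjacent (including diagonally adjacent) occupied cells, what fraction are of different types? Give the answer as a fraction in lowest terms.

4/7

Scan each occupied cell's neighbors to the right and below (and the two forward diagonals) so each pair is counted once.
Row 0: Q(0,0)–Q(0,1)= Q(0,0)–P(1,0)≠ Q(0,0)–P(1,1)≠ Q(0,1)–Q(0,2)= Q(0,1)–P(1,1)≠ Q(0,1)–Q(1,2)= Q(0,1)–P(1,0)≠ Q(0,2)–Q(1,2)= Q(0,2)–P(1,1)≠ P(0,4)–P(0,5)= P(0,4)–Q(1,5)≠ P(0,5)–Q(1,5)≠  → 7/12 unlike.
Row 1: P(1,0)–P(1,1)= P(1,0)–Q(2,0)≠ P(1,1)–Q(1,2)≠ P(1,1)–Q(2,2)≠ P(1,1)–Q(2,0)≠ Q(1,2)–Q(2,2)= Q(1,2)–Q(2,3)= Q(1,5)–Q(2,5)= Q(1,5)–P(2,4)≠  → 5/9 unlike.
Row 2: Q(2,0)–P(3,0)≠ Q(2,0)–P(3,1)≠ Q(2,2)–Q(2,3)= Q(2,2)–Q(3,2)= Q(2,2)–P(3,3)≠ Q(2,2)–P(3,1)≠ Q(2,3)–P(2,4)≠ Q(2,3)–P(3,3)≠ Q(2,3)–Q(3,4)= Q(2,3)–Q(3,2)= P(2,4)–Q(2,5)≠ P(2,4)–Q(3,4)≠ P(2,4)–Q(3,5)≠ P(2,4)–P(3,3)= Q(2,5)–Q(3,5)= Q(2,5)–Q(3,4)=  → 9/16 unlike.
Row 3: P(3,0)–P(3,1)= P(3,1)–Q(3,2)≠ Q(3,2)–P(3,3)≠ P(3,3)–Q(3,4)≠ Q(3,4)–Q(3,5)=  → 3/5 unlike.
Total adjacent occupied pairs: 42; unlike-type pairs: 24.
24/42 reduces to 4/7.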